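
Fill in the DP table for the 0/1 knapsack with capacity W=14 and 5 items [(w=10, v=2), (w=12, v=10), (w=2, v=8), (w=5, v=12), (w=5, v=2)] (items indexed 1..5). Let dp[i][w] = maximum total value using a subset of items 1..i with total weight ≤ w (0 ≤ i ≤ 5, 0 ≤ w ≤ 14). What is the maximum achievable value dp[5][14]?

i\w   0   1   2   3   4   5   6   7   8   9  10  11  12  13  14
  0   0   0   0   0   0   0   0   0   0   0   0   0   0   0   0
  1   0   0   0   0   0   0   0   0   0   0   2   2   2   2   2
  2   0   0   0   0   0   0   0   0   0   0   2   2  10  10  10
  3   0   0   8   8   8   8   8   8   8   8   8   8  10  10  18
  4   0   0   8   8   8  12  12  20  20  20  20  20  20  20  20
  5   0   0   8   8   8  12  12  20  20  20  20  20  22  22  22

22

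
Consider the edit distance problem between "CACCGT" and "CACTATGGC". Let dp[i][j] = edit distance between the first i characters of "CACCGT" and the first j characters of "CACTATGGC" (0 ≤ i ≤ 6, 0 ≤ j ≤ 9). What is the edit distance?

   ''  C  A  C  T  A  T  G  G  C
''  0  1  2  3  4  5  6  7  8  9
 C  1  0  1  2  3  4  5  6  7  8
 A  2  1  0  1  2  3  4  5  6  7
 C  3  2  1  0  1  2  3  4  5  6
 C  4  3  2  1  1  2  3  4  5  5
 G  5  4  3  2  2  2  3  3  4  5
 T  6  5  4  3  2  3  2  3  4  5

5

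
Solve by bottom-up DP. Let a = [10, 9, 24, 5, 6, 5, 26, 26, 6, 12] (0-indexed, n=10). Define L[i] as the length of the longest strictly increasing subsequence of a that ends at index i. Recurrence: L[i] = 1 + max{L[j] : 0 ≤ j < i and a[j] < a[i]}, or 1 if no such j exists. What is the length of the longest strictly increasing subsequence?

   i    0    1    2    3    4    5    6    7    8    9
a[i]   10    9   24    5    6    5   26   26    6   12
L[i]    1    1    2    1    2    1    3    3    2    3

3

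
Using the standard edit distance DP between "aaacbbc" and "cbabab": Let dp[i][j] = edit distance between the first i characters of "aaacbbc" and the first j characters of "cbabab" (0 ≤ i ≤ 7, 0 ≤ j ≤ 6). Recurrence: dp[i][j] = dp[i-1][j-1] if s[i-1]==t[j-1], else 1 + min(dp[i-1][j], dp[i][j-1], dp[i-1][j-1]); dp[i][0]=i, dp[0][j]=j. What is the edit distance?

5

   ''  c  b  a  b  a  b
''  0  1  2  3  4  5  6
 a  1  1  2  2  3  4  5
 a  2  2  2  2  3  3  4
 a  3  3  3  2  3  3  4
 c  4  3  4  3  3  4  4
 b  5  4  3  4  3  4  4
 b  6  5  4  4  4  4  4
 c  7  6  5  5  5  5  5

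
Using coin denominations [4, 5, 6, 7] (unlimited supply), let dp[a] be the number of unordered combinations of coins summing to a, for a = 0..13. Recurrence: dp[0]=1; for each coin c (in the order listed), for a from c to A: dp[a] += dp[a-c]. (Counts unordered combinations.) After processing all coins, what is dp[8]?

after  coin     0     1     2     3     4     5     6     7     8     9    10    11    12    13
          4     1     0     0     0     1     0     0     0     1     0     0     0     1     0
          5     1     0     0     0     1     1     0     0     1     1     1     0     1     1
          6     1     0     0     0     1     1     1     0     1     1     2     1     2     1
          7     1     0     0     0     1     1     1     1     1     1     2     2     3     2

1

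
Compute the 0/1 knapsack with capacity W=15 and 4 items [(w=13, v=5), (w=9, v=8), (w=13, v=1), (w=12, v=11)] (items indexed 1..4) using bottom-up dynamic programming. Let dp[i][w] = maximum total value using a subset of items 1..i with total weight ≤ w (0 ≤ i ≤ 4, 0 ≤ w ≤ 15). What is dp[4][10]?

8

i\w   0   1   2   3   4   5   6   7   8   9  10  11  12  13  14  15
  0   0   0   0   0   0   0   0   0   0   0   0   0   0   0   0   0
  1   0   0   0   0   0   0   0   0   0   0   0   0   0   5   5   5
  2   0   0   0   0   0   0   0   0   0   8   8   8   8   8   8   8
  3   0   0   0   0   0   0   0   0   0   8   8   8   8   8   8   8
  4   0   0   0   0   0   0   0   0   0   8   8   8  11  11  11  11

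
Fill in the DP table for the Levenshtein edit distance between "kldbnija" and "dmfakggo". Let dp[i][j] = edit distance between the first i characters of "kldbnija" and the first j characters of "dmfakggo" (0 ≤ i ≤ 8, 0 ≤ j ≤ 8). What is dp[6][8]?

   ''  d  m  f  a  k  g  g  o
''  0  1  2  3  4  5  6  7  8
 k  1  1  2  3  4  4  5  6  7
 l  2  2  2  3  4  5  5  6  7
 d  3  2  3  3  4  5  6  6  7
 b  4  3  3  4  4  5  6  7  7
 n  5  4  4  4  5  5  6  7  8
 i  6  5  5  5  5  6  6  7  8
 j  7  6  6  6  6  6  7  7  8
 a  8  7  7  7  6  7  7  8  8

8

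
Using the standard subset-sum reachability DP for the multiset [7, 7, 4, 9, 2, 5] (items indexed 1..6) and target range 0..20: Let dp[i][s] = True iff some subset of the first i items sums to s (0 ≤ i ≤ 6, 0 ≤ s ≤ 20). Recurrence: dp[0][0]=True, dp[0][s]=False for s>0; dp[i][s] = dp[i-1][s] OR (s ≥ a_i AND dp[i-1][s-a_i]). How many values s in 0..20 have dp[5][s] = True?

i\s   0   1   2   3   4   5   6   7   8   9  10  11  12  13  14  15  16  17  18  19  20
  0   T   F   F   F   F   F   F   F   F   F   F   F   F   F   F   F   F   F   F   F   F
  1   T   F   F   F   F   F   F   T   F   F   F   F   F   F   F   F   F   F   F   F   F
  2   T   F   F   F   F   F   F   T   F   F   F   F   F   F   T   F   F   F   F   F   F
  3   T   F   F   F   T   F   F   T   F   F   F   T   F   F   T   F   F   F   T   F   F
  4   T   F   F   F   T   F   F   T   F   T   F   T   F   T   T   F   T   F   T   F   T
  5   T   F   T   F   T   F   T   T   F   T   F   T   F   T   T   T   T   F   T   F   T
  6   T   F   T   F   T   T   T   T   F   T   F   T   T   T   T   T   T   F   T   T   T

13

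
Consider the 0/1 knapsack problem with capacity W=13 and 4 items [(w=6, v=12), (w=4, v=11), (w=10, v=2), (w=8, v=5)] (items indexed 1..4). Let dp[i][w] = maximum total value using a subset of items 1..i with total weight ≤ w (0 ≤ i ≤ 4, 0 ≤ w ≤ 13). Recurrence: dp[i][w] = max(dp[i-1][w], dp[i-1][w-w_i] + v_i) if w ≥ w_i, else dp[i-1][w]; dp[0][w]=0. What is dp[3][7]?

i\w   0   1   2   3   4   5   6   7   8   9  10  11  12  13
  0   0   0   0   0   0   0   0   0   0   0   0   0   0   0
  1   0   0   0   0   0   0  12  12  12  12  12  12  12  12
  2   0   0   0   0  11  11  12  12  12  12  23  23  23  23
  3   0   0   0   0  11  11  12  12  12  12  23  23  23  23
  4   0   0   0   0  11  11  12  12  12  12  23  23  23  23

12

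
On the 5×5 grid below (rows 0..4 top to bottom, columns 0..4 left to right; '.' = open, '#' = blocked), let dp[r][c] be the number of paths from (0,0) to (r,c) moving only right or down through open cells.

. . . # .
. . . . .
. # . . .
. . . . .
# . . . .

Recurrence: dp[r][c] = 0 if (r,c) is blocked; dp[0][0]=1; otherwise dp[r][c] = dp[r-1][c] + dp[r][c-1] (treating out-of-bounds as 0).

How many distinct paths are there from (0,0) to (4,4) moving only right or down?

34

r\c   0   1   2   3   4
  0   1   1   1   0   0
  1   1   2   3   3   3
  2   1   0   3   6   9
  3   1   1   4  10  19
  4   0   1   5  15  34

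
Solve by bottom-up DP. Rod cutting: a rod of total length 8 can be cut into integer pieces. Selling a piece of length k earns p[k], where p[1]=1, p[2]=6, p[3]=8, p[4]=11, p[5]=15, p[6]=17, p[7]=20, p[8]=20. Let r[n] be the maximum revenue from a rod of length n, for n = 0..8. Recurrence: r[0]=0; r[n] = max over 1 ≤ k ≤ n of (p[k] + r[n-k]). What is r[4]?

   n    0    1    2    3    4    5    6    7    8
r[n]    0    1    6    8   12   15   18   21   24

12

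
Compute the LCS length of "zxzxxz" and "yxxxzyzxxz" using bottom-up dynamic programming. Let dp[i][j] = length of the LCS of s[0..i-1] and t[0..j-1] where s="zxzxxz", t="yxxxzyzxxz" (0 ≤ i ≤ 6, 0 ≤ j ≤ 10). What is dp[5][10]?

4

   ''  y  x  x  x  z  y  z  x  x  z
''  0  0  0  0  0  0  0  0  0  0  0
 z  0  0  0  0  0  1  1  1  1  1  1
 x  0  0  1  1  1  1  1  1  2  2  2
 z  0  0  1  1  1  2  2  2  2  2  3
 x  0  0  1  2  2  2  2  2  3  3  3
 x  0  0  1  2  3  3  3  3  3  4  4
 z  0  0  1  2  3  4  4  4  4  4  5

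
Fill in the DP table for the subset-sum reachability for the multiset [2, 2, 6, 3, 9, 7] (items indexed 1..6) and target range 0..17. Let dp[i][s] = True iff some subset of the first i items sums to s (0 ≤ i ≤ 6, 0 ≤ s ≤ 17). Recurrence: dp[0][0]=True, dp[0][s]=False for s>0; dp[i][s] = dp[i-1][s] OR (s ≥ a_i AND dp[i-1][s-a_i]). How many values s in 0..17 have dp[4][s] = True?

i\s   0   1   2   3   4   5   6   7   8   9  10  11  12  13  14  15  16  17
  0   T   F   F   F   F   F   F   F   F   F   F   F   F   F   F   F   F   F
  1   T   F   T   F   F   F   F   F   F   F   F   F   F   F   F   F   F   F
  2   T   F   T   F   T   F   F   F   F   F   F   F   F   F   F   F   F   F
  3   T   F   T   F   T   F   T   F   T   F   T   F   F   F   F   F   F   F
  4   T   F   T   T   T   T   T   T   T   T   T   T   F   T   F   F   F   F
  5   T   F   T   T   T   T   T   T   T   T   T   T   T   T   T   T   T   T
  6   T   F   T   T   T   T   T   T   T   T   T   T   T   T   T   T   T   T

12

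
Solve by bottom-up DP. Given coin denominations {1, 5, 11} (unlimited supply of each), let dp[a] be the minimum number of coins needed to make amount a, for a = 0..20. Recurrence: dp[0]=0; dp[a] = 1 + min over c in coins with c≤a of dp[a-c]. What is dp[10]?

 a  0  1  2  3  4  5  6  7  8  9 10 11 12 13 14 15 16 17 18 19 20
dp  0  1  2  3  4  1  2  3  4  5  2  1  2  3  4  3  2  3  4  5  4

2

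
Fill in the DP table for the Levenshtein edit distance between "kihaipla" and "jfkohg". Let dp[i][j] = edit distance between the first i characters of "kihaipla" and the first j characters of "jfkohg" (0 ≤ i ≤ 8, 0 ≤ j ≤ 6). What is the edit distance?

   ''  j  f  k  o  h  g
''  0  1  2  3  4  5  6
 k  1  1  2  2  3  4  5
 i  2  2  2  3  3  4  5
 h  3  3  3  3  4  3  4
 a  4  4  4  4  4  4  4
 i  5  5  5  5  5  5  5
 p  6  6  6  6  6  6  6
 l  7  7  7  7  7  7  7
 a  8  8  8  8  8  8  8

8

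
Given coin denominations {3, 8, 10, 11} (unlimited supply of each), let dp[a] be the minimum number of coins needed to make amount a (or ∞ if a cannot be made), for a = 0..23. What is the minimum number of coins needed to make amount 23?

 a  0  1  2  3  4  5  6  7  8  9 10 11 12 13 14 15 16 17 18 19 20 21 22 23
dp  0  -  -  1  -  -  2  -  1  3  1  1  4  2  2  5  2  3  2  2  2  2  2  3
(- denotes ∞ / unreachable)

3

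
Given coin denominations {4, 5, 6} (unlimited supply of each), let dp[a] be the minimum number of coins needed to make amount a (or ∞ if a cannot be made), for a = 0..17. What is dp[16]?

3

 a  0  1  2  3  4  5  6  7  8  9 10 11 12 13 14 15 16 17
dp  0  -  -  -  1  1  1  -  2  2  2  2  2  3  3  3  3  3
(- denotes ∞ / unreachable)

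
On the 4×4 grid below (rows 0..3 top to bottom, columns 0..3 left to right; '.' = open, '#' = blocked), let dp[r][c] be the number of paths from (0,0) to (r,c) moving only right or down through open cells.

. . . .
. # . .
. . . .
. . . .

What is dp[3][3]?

8

r\c   0   1   2   3
  0   1   1   1   1
  1   1   0   1   2
  2   1   1   2   4
  3   1   2   4   8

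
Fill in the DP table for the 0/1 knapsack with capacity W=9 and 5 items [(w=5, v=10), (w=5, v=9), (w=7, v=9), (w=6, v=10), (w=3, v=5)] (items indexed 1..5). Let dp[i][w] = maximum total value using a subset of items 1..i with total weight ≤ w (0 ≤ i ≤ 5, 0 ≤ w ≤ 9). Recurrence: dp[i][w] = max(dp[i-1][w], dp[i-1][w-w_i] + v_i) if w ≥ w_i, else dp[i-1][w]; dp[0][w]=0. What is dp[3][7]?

i\w   0   1   2   3   4   5   6   7   8   9
  0   0   0   0   0   0   0   0   0   0   0
  1   0   0   0   0   0  10  10  10  10  10
  2   0   0   0   0   0  10  10  10  10  10
  3   0   0   0   0   0  10  10  10  10  10
  4   0   0   0   0   0  10  10  10  10  10
  5   0   0   0   5   5  10  10  10  15  15

10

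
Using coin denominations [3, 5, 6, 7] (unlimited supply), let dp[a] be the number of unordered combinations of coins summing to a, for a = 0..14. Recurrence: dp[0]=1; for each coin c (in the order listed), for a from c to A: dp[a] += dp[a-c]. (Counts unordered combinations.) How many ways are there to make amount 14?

after  coin     0     1     2     3     4     5     6     7     8     9    10    11    12    13    14
          3     1     0     0     1     0     0     1     0     0     1     0     0     1     0     0
          5     1     0     0     1     0     1     1     0     1     1     1     1     1     1     1
          6     1     0     0     1     0     1     2     0     1     2     1     2     3     1     2
          7     1     0     0     1     0     1     2     1     1     2     2     2     4     3     3

3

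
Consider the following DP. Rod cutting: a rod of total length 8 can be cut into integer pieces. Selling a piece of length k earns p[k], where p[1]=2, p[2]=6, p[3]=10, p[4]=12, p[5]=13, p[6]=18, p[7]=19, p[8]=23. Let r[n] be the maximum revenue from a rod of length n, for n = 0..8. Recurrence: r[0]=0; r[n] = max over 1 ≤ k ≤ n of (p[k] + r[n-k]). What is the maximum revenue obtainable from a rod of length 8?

26

   n    0    1    2    3    4    5    6    7    8
r[n]    0    2    6   10   12   16   20   22   26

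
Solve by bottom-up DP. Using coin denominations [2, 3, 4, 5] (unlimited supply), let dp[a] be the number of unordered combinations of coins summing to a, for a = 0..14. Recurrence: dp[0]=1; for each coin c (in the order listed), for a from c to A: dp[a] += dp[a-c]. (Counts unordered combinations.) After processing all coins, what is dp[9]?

5

after  coin     0     1     2     3     4     5     6     7     8     9    10    11    12    13    14
          2     1     0     1     0     1     0     1     0     1     0     1     0     1     0     1
          3     1     0     1     1     1     1     2     1     2     2     2     2     3     2     3
          4     1     0     1     1     2     1     3     2     4     3     5     4     7     5     8
          5     1     0     1     1     2     2     3     3     5     5     7     7    10    10    13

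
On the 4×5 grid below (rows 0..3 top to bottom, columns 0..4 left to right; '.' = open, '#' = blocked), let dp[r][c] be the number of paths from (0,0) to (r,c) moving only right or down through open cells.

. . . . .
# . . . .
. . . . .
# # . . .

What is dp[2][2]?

3

r\c   0   1   2   3   4
  0   1   1   1   1   1
  1   0   1   2   3   4
  2   0   1   3   6  10
  3   0   0   3   9  19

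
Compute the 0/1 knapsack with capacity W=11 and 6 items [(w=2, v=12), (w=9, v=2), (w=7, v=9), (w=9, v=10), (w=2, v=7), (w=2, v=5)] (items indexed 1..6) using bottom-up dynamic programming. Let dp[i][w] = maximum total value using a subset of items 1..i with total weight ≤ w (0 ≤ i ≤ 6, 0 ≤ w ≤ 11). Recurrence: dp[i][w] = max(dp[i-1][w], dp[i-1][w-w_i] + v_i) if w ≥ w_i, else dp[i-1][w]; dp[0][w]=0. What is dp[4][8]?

i\w   0   1   2   3   4   5   6   7   8   9  10  11
  0   0   0   0   0   0   0   0   0   0   0   0   0
  1   0   0  12  12  12  12  12  12  12  12  12  12
  2   0   0  12  12  12  12  12  12  12  12  12  14
  3   0   0  12  12  12  12  12  12  12  21  21  21
  4   0   0  12  12  12  12  12  12  12  21  21  22
  5   0   0  12  12  19  19  19  19  19  21  21  28
  6   0   0  12  12  19  19  24  24  24  24  24  28

12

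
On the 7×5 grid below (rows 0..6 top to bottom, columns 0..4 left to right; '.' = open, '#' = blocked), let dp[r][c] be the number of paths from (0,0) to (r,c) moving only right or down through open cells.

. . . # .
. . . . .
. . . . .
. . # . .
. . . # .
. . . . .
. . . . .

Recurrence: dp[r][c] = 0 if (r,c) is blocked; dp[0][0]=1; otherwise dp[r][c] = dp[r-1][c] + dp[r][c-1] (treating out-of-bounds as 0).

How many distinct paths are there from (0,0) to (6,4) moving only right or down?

61

r\c   0   1   2   3   4
  0   1   1   1   0   0
  1   1   2   3   3   3
  2   1   3   6   9  12
  3   1   4   0   9  21
  4   1   5   5   0  21
  5   1   6  11  11  32
  6   1   7  18  29  61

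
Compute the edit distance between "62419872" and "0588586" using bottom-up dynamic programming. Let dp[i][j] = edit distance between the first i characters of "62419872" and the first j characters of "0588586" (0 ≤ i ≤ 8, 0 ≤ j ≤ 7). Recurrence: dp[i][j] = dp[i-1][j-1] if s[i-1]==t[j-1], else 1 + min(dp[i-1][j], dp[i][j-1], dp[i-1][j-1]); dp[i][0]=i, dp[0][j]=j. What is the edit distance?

   ''  0  5  8  8  5  8  6
''  0  1  2  3  4  5  6  7
 6  1  1  2  3  4  5  6  6
 2  2  2  2  3  4  5  6  7
 4  3  3  3  3  4  5  6  7
 1  4  4  4  4  4  5  6  7
 9  5  5  5  5  5  5  6  7
 8  6  6  6  5  5  6  5  6
 7  7  7  7  6  6  6  6  6
 2  8  8  8  7  7  7  7  7

7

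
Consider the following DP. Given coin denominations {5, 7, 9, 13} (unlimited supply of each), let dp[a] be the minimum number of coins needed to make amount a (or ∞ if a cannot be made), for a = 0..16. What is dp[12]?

2

 a  0  1  2  3  4  5  6  7  8  9 10 11 12 13 14 15 16
dp  0  -  -  -  -  1  -  1  -  1  2  -  2  1  2  3  2
(- denotes ∞ / unreachable)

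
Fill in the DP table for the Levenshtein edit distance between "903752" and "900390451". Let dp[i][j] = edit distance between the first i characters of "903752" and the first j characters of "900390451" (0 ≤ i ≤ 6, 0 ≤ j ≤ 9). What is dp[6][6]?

4

   ''  9  0  0  3  9  0  4  5  1
''  0  1  2  3  4  5  6  7  8  9
 9  1  0  1  2  3  4  5  6  7  8
 0  2  1  0  1  2  3  4  5  6  7
 3  3  2  1  1  1  2  3  4  5  6
 7  4  3  2  2  2  2  3  4  5  6
 5  5  4  3  3  3  3  3  4  4  5
 2  6  5  4  4  4  4  4  4  5  5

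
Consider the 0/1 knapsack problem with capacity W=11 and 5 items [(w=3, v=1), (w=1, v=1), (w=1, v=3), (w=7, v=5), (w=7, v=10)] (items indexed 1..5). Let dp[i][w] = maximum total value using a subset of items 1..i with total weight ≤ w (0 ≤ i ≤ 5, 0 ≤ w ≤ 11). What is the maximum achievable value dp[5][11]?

i\w   0   1   2   3   4   5   6   7   8   9  10  11
  0   0   0   0   0   0   0   0   0   0   0   0   0
  1   0   0   0   1   1   1   1   1   1   1   1   1
  2   0   1   1   1   2   2   2   2   2   2   2   2
  3   0   3   4   4   4   5   5   5   5   5   5   5
  4   0   3   4   4   4   5   5   5   8   9   9   9
  5   0   3   4   4   4   5   5  10  13  14  14  14

14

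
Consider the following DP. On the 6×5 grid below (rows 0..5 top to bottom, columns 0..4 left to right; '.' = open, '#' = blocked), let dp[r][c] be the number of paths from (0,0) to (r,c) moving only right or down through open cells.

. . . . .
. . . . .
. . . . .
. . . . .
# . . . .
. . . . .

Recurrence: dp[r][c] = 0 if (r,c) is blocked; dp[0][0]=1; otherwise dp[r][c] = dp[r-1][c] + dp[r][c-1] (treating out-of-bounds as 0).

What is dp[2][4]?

15

r\c   0   1   2   3   4
  0   1   1   1   1   1
  1   1   2   3   4   5
  2   1   3   6  10  15
  3   1   4  10  20  35
  4   0   4  14  34  69
  5   0   4  18  52 121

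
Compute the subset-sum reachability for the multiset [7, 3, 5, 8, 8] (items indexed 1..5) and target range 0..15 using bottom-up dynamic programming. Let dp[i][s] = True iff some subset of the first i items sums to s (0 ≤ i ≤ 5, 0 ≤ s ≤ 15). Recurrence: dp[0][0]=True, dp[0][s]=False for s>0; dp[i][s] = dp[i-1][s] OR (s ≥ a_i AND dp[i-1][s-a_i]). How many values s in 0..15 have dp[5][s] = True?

i\s   0   1   2   3   4   5   6   7   8   9  10  11  12  13  14  15
  0   T   F   F   F   F   F   F   F   F   F   F   F   F   F   F   F
  1   T   F   F   F   F   F   F   T   F   F   F   F   F   F   F   F
  2   T   F   F   T   F   F   F   T   F   F   T   F   F   F   F   F
  3   T   F   F   T   F   T   F   T   T   F   T   F   T   F   F   T
  4   T   F   F   T   F   T   F   T   T   F   T   T   T   T   F   T
  5   T   F   F   T   F   T   F   T   T   F   T   T   T   T   F   T

10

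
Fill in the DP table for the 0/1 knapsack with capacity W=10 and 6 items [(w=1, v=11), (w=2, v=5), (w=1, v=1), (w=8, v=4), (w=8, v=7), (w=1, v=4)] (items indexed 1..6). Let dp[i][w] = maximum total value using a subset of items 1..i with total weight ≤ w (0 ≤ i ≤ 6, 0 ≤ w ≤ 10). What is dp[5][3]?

i\w   0   1   2   3   4   5   6   7   8   9  10
  0   0   0   0   0   0   0   0   0   0   0   0
  1   0  11  11  11  11  11  11  11  11  11  11
  2   0  11  11  16  16  16  16  16  16  16  16
  3   0  11  12  16  17  17  17  17  17  17  17
  4   0  11  12  16  17  17  17  17  17  17  17
  5   0  11  12  16  17  17  17  17  17  18  19
  6   0  11  15  16  20  21  21  21  21  21  22

16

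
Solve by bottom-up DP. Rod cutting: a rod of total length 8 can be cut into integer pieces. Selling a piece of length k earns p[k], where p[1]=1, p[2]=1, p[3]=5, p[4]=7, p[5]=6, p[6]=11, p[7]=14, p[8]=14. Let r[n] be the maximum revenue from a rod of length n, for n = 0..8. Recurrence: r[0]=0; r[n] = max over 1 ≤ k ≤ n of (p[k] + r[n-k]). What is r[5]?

   n    0    1    2    3    4    5    6    7    8
r[n]    0    1    2    5    7    8   11   14   15

8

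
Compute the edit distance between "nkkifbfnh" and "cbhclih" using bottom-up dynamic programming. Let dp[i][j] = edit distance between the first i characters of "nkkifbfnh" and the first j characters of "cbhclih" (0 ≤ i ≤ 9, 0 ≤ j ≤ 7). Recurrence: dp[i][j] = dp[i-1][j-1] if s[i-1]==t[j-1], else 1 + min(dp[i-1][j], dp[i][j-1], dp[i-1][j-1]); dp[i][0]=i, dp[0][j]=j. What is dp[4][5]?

5

   ''  c  b  h  c  l  i  h
''  0  1  2  3  4  5  6  7
 n  1  1  2  3  4  5  6  7
 k  2  2  2  3  4  5  6  7
 k  3  3  3  3  4  5  6  7
 i  4  4  4  4  4  5  5  6
 f  5  5  5  5  5  5  6  6
 b  6  6  5  6  6  6  6  7
 f  7  7  6  6  7  7  7  7
 n  8  8  7  7  7  8  8  8
 h  9  9  8  7  8  8  9  8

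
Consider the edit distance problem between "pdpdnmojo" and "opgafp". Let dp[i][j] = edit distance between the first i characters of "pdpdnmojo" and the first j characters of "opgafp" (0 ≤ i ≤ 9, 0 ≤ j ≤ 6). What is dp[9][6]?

8

   ''  o  p  g  a  f  p
''  0  1  2  3  4  5  6
 p  1  1  1  2  3  4  5
 d  2  2  2  2  3  4  5
 p  3  3  2  3  3  4  4
 d  4  4  3  3  4  4  5
 n  5  5  4  4  4  5  5
 m  6  6  5  5  5  5  6
 o  7  6  6  6  6  6  6
 j  8  7  7  7  7  7  7
 o  9  8  8  8  8  8  8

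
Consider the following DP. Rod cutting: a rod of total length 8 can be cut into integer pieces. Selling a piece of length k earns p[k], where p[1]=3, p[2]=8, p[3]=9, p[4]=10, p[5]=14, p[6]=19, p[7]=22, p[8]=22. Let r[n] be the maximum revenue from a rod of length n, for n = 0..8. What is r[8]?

32

   n    0    1    2    3    4    5    6    7    8
r[n]    0    3    8   11   16   19   24   27   32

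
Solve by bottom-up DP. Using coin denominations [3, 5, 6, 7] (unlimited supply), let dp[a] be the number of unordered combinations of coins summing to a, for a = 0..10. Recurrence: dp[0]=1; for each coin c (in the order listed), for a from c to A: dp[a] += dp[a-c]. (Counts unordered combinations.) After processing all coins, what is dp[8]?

after  coin     0     1     2     3     4     5     6     7     8     9    10
          3     1     0     0     1     0     0     1     0     0     1     0
          5     1     0     0     1     0     1     1     0     1     1     1
          6     1     0     0     1     0     1     2     0     1     2     1
          7     1     0     0     1     0     1     2     1     1     2     2

1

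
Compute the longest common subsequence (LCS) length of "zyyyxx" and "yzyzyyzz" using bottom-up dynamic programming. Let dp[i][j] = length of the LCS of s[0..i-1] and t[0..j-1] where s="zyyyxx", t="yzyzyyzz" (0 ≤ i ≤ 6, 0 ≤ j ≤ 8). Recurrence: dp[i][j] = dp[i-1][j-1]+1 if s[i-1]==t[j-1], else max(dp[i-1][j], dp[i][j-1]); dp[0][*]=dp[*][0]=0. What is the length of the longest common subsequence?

   ''  y  z  y  z  y  y  z  z
''  0  0  0  0  0  0  0  0  0
 z  0  0  1  1  1  1  1  1  1
 y  0  1  1  2  2  2  2  2  2
 y  0  1  1  2  2  3  3  3  3
 y  0  1  1  2  2  3  4  4  4
 x  0  1  1  2  2  3  4  4  4
 x  0  1  1  2  2  3  4  4  4

4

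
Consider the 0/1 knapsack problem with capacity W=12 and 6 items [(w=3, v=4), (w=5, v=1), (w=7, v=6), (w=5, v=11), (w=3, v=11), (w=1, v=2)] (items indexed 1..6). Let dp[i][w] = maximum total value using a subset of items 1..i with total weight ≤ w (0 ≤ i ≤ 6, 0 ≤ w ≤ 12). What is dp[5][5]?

11

i\w   0   1   2   3   4   5   6   7   8   9  10  11  12
  0   0   0   0   0   0   0   0   0   0   0   0   0   0
  1   0   0   0   4   4   4   4   4   4   4   4   4   4
  2   0   0   0   4   4   4   4   4   5   5   5   5   5
  3   0   0   0   4   4   4   4   6   6   6  10  10  10
  4   0   0   0   4   4  11  11  11  15  15  15  15  17
  5   0   0   0  11  11  11  15  15  22  22  22  26  26
  6   0   2   2  11  13  13  15  17  22  24  24  26  28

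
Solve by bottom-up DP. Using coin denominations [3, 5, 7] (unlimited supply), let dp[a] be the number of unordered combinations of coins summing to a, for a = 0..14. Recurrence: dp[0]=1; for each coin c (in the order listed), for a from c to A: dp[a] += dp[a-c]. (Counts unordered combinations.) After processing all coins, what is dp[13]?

2

after  coin     0     1     2     3     4     5     6     7     8     9    10    11    12    13    14
          3     1     0     0     1     0     0     1     0     0     1     0     0     1     0     0
          5     1     0     0     1     0     1     1     0     1     1     1     1     1     1     1
          7     1     0     0     1     0     1     1     1     1     1     2     1     2     2     2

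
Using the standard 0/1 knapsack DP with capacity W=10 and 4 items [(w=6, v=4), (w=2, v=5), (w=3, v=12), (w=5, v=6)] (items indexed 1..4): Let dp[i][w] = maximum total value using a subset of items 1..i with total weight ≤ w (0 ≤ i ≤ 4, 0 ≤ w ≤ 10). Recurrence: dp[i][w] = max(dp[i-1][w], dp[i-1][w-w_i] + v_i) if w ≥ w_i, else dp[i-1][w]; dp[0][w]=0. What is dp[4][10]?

i\w   0   1   2   3   4   5   6   7   8   9  10
  0   0   0   0   0   0   0   0   0   0   0   0
  1   0   0   0   0   0   0   4   4   4   4   4
  2   0   0   5   5   5   5   5   5   9   9   9
  3   0   0   5  12  12  17  17  17  17  17  17
  4   0   0   5  12  12  17  17  17  18  18  23

23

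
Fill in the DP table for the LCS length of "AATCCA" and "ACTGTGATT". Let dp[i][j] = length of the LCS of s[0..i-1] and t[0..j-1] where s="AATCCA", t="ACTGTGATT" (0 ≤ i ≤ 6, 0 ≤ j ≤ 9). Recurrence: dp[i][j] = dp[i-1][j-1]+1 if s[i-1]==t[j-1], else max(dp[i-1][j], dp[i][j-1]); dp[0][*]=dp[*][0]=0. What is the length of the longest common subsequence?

3

   ''  A  C  T  G  T  G  A  T  T
''  0  0  0  0  0  0  0  0  0  0
 A  0  1  1  1  1  1  1  1  1  1
 A  0  1  1  1  1  1  1  2  2  2
 T  0  1  1  2  2  2  2  2  3  3
 C  0  1  2  2  2  2  2  2  3  3
 C  0  1  2  2  2  2  2  2  3  3
 A  0  1  2  2  2  2  2  3  3  3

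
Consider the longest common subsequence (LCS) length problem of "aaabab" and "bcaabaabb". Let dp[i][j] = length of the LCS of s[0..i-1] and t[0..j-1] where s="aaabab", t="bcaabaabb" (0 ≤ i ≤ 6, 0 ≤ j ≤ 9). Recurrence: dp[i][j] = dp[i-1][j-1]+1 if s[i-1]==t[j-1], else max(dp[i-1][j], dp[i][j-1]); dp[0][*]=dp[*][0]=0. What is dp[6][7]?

   ''  b  c  a  a  b  a  a  b  b
''  0  0  0  0  0  0  0  0  0  0
 a  0  0  0  1  1  1  1  1  1  1
 a  0  0  0  1  2  2  2  2  2  2
 a  0  0  0  1  2  2  3  3  3  3
 b  0  1  1  1  2  3  3  3  4  4
 a  0  1  1  2  2  3  4  4  4  4
 b  0  1  1  2  2  3  4  4  5  5

4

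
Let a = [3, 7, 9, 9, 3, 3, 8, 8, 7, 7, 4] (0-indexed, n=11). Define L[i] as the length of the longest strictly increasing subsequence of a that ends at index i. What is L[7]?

   i    0    1    2    3    4    5    6    7    8    9   10
a[i]    3    7    9    9    3    3    8    8    7    7    4
L[i]    1    2    3    3    1    1    3    3    2    2    2

3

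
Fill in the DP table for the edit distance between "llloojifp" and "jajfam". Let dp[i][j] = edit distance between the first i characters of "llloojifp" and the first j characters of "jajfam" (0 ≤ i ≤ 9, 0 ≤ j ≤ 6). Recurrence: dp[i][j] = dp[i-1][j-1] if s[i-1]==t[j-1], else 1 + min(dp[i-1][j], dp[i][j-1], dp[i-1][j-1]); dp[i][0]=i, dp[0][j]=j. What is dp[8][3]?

   ''  j  a  j  f  a  m
''  0  1  2  3  4  5  6
 l  1  1  2  3  4  5  6
 l  2  2  2  3  4  5  6
 l  3  3  3  3  4  5  6
 o  4  4  4  4  4  5  6
 o  5  5  5  5  5  5  6
 j  6  5  6  5  6  6  6
 i  7  6  6  6  6  7  7
 f  8  7  7  7  6  7  8
 p  9  8  8  8  7  7  8

7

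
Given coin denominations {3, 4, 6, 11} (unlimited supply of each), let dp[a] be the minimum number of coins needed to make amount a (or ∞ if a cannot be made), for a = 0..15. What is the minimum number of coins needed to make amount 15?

2

 a  0  1  2  3  4  5  6  7  8  9 10 11 12 13 14 15
dp  0  -  -  1  1  -  1  2  2  2  2  1  2  3  2  2
(- denotes ∞ / unreachable)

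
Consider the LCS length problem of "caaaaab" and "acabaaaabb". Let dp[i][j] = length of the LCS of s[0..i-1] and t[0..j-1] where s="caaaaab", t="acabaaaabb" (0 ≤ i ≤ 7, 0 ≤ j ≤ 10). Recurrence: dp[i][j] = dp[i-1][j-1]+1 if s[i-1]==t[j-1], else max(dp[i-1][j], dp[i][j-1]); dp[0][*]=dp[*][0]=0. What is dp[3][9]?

3

   ''  a  c  a  b  a  a  a  a  b  b
''  0  0  0  0  0  0  0  0  0  0  0
 c  0  0  1  1  1  1  1  1  1  1  1
 a  0  1  1  2  2  2  2  2  2  2  2
 a  0  1  1  2  2  3  3  3  3  3  3
 a  0  1  1  2  2  3  4  4  4  4  4
 a  0  1  1  2  2  3  4  5  5  5  5
 a  0  1  1  2  2  3  4  5  6  6  6
 b  0  1  1  2  3  3  4  5  6  7  7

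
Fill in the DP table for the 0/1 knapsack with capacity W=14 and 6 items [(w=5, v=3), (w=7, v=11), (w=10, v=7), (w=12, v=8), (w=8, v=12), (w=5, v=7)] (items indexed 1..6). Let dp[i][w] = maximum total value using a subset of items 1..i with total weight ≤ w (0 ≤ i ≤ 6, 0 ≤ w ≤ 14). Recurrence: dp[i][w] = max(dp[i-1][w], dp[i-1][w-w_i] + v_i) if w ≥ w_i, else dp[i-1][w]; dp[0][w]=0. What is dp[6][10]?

i\w   0   1   2   3   4   5   6   7   8   9  10  11  12  13  14
  0   0   0   0   0   0   0   0   0   0   0   0   0   0   0   0
  1   0   0   0   0   0   3   3   3   3   3   3   3   3   3   3
  2   0   0   0   0   0   3   3  11  11  11  11  11  14  14  14
  3   0   0   0   0   0   3   3  11  11  11  11  11  14  14  14
  4   0   0   0   0   0   3   3  11  11  11  11  11  14  14  14
  5   0   0   0   0   0   3   3  11  12  12  12  12  14  15  15
  6   0   0   0   0   0   7   7  11  12  12  12  12  18  19  19

12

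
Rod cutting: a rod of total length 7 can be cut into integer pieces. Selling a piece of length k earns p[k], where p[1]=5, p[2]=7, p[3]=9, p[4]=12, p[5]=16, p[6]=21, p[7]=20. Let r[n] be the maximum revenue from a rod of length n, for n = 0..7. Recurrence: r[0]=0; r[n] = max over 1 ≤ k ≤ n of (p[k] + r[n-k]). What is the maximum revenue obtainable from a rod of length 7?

   n    0    1    2    3    4    5    6    7
r[n]    0    5   10   15   20   25   30   35

35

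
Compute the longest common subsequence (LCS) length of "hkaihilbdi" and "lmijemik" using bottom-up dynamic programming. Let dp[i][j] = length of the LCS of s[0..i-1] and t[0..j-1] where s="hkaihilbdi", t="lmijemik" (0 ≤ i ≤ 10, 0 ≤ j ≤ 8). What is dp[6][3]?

1

   ''  l  m  i  j  e  m  i  k
''  0  0  0  0  0  0  0  0  0
 h  0  0  0  0  0  0  0  0  0
 k  0  0  0  0  0  0  0  0  1
 a  0  0  0  0  0  0  0  0  1
 i  0  0  0  1  1  1  1  1  1
 h  0  0  0  1  1  1  1  1  1
 i  0  0  0  1  1  1  1  2  2
 l  0  1  1  1  1  1  1  2  2
 b  0  1  1  1  1  1  1  2  2
 d  0  1  1  1  1  1  1  2  2
 i  0  1  1  2  2  2  2  2  2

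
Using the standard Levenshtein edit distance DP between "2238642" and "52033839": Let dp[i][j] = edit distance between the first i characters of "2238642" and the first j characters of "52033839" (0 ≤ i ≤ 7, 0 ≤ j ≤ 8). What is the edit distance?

6

   ''  5  2  0  3  3  8  3  9
''  0  1  2  3  4  5  6  7  8
 2  1  1  1  2  3  4  5  6  7
 2  2  2  1  2  3  4  5  6  7
 3  3  3  2  2  2  3  4  5  6
 8  4  4  3  3  3  3  3  4  5
 6  5  5  4  4  4  4  4  4  5
 4  6  6  5  5  5  5  5  5  5
 2  7  7  6  6  6  6  6  6  6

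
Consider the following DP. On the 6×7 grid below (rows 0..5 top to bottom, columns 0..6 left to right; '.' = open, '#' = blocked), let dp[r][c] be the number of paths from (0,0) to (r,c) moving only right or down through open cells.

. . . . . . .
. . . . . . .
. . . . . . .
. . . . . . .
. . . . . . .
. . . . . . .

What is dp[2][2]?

r\c   0   1   2   3   4   5   6
  0   1   1   1   1   1   1   1
  1   1   2   3   4   5   6   7
  2   1   3   6  10  15  21  28
  3   1   4  10  20  35  56  84
  4   1   5  15  35  70 126 210
  5   1   6  21  56 126 252 462

6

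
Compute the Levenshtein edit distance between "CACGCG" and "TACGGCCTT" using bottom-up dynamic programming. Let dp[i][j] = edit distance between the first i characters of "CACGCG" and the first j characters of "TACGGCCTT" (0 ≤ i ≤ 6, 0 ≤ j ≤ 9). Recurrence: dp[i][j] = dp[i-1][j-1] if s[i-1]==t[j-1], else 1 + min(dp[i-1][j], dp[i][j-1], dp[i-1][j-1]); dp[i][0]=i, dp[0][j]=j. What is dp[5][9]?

   ''  T  A  C  G  G  C  C  T  T
''  0  1  2  3  4  5  6  7  8  9
 C  1  1  2  2  3  4  5  6  7  8
 A  2  2  1  2  3  4  5  6  7  8
 C  3  3  2  1  2  3  4  5  6  7
 G  4  4  3  2  1  2  3  4  5  6
 C  5  5  4  3  2  2  2  3  4  5
 G  6  6  5  4  3  2  3  3  4  5

5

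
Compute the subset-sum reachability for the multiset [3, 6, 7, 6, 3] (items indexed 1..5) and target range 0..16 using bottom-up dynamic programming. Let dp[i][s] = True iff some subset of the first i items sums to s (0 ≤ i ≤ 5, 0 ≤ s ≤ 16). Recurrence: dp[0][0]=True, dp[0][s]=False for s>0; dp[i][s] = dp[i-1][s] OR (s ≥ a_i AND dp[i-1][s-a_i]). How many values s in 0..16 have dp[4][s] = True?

10

i\s   0   1   2   3   4   5   6   7   8   9  10  11  12  13  14  15  16
  0   T   F   F   F   F   F   F   F   F   F   F   F   F   F   F   F   F
  1   T   F   F   T   F   F   F   F   F   F   F   F   F   F   F   F   F
  2   T   F   F   T   F   F   T   F   F   T   F   F   F   F   F   F   F
  3   T   F   F   T   F   F   T   T   F   T   T   F   F   T   F   F   T
  4   T   F   F   T   F   F   T   T   F   T   T   F   T   T   F   T   T
  5   T   F   F   T   F   F   T   T   F   T   T   F   T   T   F   T   T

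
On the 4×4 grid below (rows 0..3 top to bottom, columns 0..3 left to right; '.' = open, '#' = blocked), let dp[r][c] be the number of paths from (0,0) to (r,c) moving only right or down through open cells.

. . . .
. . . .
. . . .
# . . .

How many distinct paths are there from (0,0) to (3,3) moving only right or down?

r\c   0   1   2   3
  0   1   1   1   1
  1   1   2   3   4
  2   1   3   6  10
  3   0   3   9  19

19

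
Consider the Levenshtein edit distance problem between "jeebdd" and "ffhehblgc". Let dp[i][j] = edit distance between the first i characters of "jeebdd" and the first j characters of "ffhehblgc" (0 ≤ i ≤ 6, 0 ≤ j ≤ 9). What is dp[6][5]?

   ''  f  f  h  e  h  b  l  g  c
''  0  1  2  3  4  5  6  7  8  9
 j  1  1  2  3  4  5  6  7  8  9
 e  2  2  2  3  3  4  5  6  7  8
 e  3  3  3  3  3  4  5  6  7  8
 b  4  4  4  4  4  4  4  5  6  7
 d  5  5  5  5  5  5  5  5  6  7
 d  6  6  6  6  6  6  6  6  6  7

6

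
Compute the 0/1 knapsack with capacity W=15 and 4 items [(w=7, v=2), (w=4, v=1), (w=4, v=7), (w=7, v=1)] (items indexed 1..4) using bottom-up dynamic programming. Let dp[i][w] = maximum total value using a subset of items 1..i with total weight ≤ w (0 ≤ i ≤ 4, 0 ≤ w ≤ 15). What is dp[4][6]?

7

i\w   0   1   2   3   4   5   6   7   8   9  10  11  12  13  14  15
  0   0   0   0   0   0   0   0   0   0   0   0   0   0   0   0   0
  1   0   0   0   0   0   0   0   2   2   2   2   2   2   2   2   2
  2   0   0   0   0   1   1   1   2   2   2   2   3   3   3   3   3
  3   0   0   0   0   7   7   7   7   8   8   8   9   9   9   9  10
  4   0   0   0   0   7   7   7   7   8   8   8   9   9   9   9  10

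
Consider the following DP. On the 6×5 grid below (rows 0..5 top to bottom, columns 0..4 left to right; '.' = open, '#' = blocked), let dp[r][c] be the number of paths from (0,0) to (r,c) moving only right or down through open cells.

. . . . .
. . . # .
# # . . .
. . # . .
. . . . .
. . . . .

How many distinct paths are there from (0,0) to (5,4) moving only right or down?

13

r\c   0   1   2   3   4
  0   1   1   1   1   1
  1   1   2   3   0   1
  2   0   0   3   3   4
  3   0   0   0   3   7
  4   0   0   0   3  10
  5   0   0   0   3  13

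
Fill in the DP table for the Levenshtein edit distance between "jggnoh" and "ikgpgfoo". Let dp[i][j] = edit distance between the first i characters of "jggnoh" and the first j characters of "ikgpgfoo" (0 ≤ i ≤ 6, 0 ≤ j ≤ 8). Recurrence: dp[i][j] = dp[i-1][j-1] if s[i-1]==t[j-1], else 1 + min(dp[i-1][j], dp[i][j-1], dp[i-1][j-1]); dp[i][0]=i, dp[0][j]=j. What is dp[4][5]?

4

   ''  i  k  g  p  g  f  o  o
''  0  1  2  3  4  5  6  7  8
 j  1  1  2  3  4  5  6  7  8
 g  2  2  2  2  3  4  5  6  7
 g  3  3  3  2  3  3  4  5  6
 n  4  4  4  3  3  4  4  5  6
 o  5  5  5  4  4  4  5  4  5
 h  6  6  6  5  5  5  5  5  5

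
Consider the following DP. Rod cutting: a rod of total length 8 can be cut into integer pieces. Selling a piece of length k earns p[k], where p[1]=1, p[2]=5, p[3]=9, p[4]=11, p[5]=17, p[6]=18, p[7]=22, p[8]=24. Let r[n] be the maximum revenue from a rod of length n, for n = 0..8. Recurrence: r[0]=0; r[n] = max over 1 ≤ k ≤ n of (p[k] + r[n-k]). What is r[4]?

   n    0    1    2    3    4    5    6    7    8
r[n]    0    1    5    9   11   17   18   22   26

11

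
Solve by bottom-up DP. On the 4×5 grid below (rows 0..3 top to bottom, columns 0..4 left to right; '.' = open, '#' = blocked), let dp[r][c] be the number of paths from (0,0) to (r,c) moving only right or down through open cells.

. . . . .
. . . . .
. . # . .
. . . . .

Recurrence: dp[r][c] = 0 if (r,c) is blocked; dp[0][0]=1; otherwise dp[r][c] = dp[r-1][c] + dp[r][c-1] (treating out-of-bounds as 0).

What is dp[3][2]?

4

r\c   0   1   2   3   4
  0   1   1   1   1   1
  1   1   2   3   4   5
  2   1   3   0   4   9
  3   1   4   4   8  17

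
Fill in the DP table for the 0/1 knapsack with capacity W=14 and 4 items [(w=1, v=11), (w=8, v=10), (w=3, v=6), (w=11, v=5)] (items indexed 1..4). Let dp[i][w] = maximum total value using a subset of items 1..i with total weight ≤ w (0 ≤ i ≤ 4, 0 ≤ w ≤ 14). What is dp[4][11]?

21

i\w   0   1   2   3   4   5   6   7   8   9  10  11  12  13  14
  0   0   0   0   0   0   0   0   0   0   0   0   0   0   0   0
  1   0  11  11  11  11  11  11  11  11  11  11  11  11  11  11
  2   0  11  11  11  11  11  11  11  11  21  21  21  21  21  21
  3   0  11  11  11  17  17  17  17  17  21  21  21  27  27  27
  4   0  11  11  11  17  17  17  17  17  21  21  21  27  27  27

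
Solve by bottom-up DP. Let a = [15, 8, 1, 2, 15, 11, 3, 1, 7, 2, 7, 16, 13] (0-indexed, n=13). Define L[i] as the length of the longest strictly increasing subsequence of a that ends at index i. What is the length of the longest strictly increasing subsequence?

5

   i    0    1    2    3    4    5    6    7    8    9   10   11   12
a[i]   15    8    1    2   15   11    3    1    7    2    7   16   13
L[i]    1    1    1    2    3    3    3    1    4    2    4    5    5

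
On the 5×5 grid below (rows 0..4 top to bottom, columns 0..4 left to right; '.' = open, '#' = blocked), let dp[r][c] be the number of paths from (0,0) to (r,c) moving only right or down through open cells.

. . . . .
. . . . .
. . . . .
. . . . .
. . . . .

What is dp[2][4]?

r\c   0   1   2   3   4
  0   1   1   1   1   1
  1   1   2   3   4   5
  2   1   3   6  10  15
  3   1   4  10  20  35
  4   1   5  15  35  70

15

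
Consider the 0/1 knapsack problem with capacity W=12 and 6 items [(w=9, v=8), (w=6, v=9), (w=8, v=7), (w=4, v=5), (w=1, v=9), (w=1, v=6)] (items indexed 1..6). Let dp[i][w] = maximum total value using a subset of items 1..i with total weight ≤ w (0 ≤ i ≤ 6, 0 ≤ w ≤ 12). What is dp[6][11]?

24

i\w   0   1   2   3   4   5   6   7   8   9  10  11  12
  0   0   0   0   0   0   0   0   0   0   0   0   0   0
  1   0   0   0   0   0   0   0   0   0   8   8   8   8
  2   0   0   0   0   0   0   9   9   9   9   9   9   9
  3   0   0   0   0   0   0   9   9   9   9   9   9   9
  4   0   0   0   0   5   5   9   9   9   9  14  14  14
  5   0   9   9   9   9  14  14  18  18  18  18  23  23
  6   0   9  15  15  15  15  20  20  24  24  24  24  29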